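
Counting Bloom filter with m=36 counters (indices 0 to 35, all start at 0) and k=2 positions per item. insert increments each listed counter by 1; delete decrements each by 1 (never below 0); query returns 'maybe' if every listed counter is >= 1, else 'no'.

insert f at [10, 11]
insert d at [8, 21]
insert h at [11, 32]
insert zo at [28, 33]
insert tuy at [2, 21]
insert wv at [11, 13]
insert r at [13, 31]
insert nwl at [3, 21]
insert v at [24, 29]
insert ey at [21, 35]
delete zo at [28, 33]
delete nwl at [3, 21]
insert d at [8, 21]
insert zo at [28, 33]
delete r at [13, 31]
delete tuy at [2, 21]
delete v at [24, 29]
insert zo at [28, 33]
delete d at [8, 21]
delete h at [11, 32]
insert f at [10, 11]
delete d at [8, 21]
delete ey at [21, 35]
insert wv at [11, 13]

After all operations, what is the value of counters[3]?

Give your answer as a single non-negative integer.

Answer: 0

Derivation:
Step 1: insert f at [10, 11] -> counters=[0,0,0,0,0,0,0,0,0,0,1,1,0,0,0,0,0,0,0,0,0,0,0,0,0,0,0,0,0,0,0,0,0,0,0,0]
Step 2: insert d at [8, 21] -> counters=[0,0,0,0,0,0,0,0,1,0,1,1,0,0,0,0,0,0,0,0,0,1,0,0,0,0,0,0,0,0,0,0,0,0,0,0]
Step 3: insert h at [11, 32] -> counters=[0,0,0,0,0,0,0,0,1,0,1,2,0,0,0,0,0,0,0,0,0,1,0,0,0,0,0,0,0,0,0,0,1,0,0,0]
Step 4: insert zo at [28, 33] -> counters=[0,0,0,0,0,0,0,0,1,0,1,2,0,0,0,0,0,0,0,0,0,1,0,0,0,0,0,0,1,0,0,0,1,1,0,0]
Step 5: insert tuy at [2, 21] -> counters=[0,0,1,0,0,0,0,0,1,0,1,2,0,0,0,0,0,0,0,0,0,2,0,0,0,0,0,0,1,0,0,0,1,1,0,0]
Step 6: insert wv at [11, 13] -> counters=[0,0,1,0,0,0,0,0,1,0,1,3,0,1,0,0,0,0,0,0,0,2,0,0,0,0,0,0,1,0,0,0,1,1,0,0]
Step 7: insert r at [13, 31] -> counters=[0,0,1,0,0,0,0,0,1,0,1,3,0,2,0,0,0,0,0,0,0,2,0,0,0,0,0,0,1,0,0,1,1,1,0,0]
Step 8: insert nwl at [3, 21] -> counters=[0,0,1,1,0,0,0,0,1,0,1,3,0,2,0,0,0,0,0,0,0,3,0,0,0,0,0,0,1,0,0,1,1,1,0,0]
Step 9: insert v at [24, 29] -> counters=[0,0,1,1,0,0,0,0,1,0,1,3,0,2,0,0,0,0,0,0,0,3,0,0,1,0,0,0,1,1,0,1,1,1,0,0]
Step 10: insert ey at [21, 35] -> counters=[0,0,1,1,0,0,0,0,1,0,1,3,0,2,0,0,0,0,0,0,0,4,0,0,1,0,0,0,1,1,0,1,1,1,0,1]
Step 11: delete zo at [28, 33] -> counters=[0,0,1,1,0,0,0,0,1,0,1,3,0,2,0,0,0,0,0,0,0,4,0,0,1,0,0,0,0,1,0,1,1,0,0,1]
Step 12: delete nwl at [3, 21] -> counters=[0,0,1,0,0,0,0,0,1,0,1,3,0,2,0,0,0,0,0,0,0,3,0,0,1,0,0,0,0,1,0,1,1,0,0,1]
Step 13: insert d at [8, 21] -> counters=[0,0,1,0,0,0,0,0,2,0,1,3,0,2,0,0,0,0,0,0,0,4,0,0,1,0,0,0,0,1,0,1,1,0,0,1]
Step 14: insert zo at [28, 33] -> counters=[0,0,1,0,0,0,0,0,2,0,1,3,0,2,0,0,0,0,0,0,0,4,0,0,1,0,0,0,1,1,0,1,1,1,0,1]
Step 15: delete r at [13, 31] -> counters=[0,0,1,0,0,0,0,0,2,0,1,3,0,1,0,0,0,0,0,0,0,4,0,0,1,0,0,0,1,1,0,0,1,1,0,1]
Step 16: delete tuy at [2, 21] -> counters=[0,0,0,0,0,0,0,0,2,0,1,3,0,1,0,0,0,0,0,0,0,3,0,0,1,0,0,0,1,1,0,0,1,1,0,1]
Step 17: delete v at [24, 29] -> counters=[0,0,0,0,0,0,0,0,2,0,1,3,0,1,0,0,0,0,0,0,0,3,0,0,0,0,0,0,1,0,0,0,1,1,0,1]
Step 18: insert zo at [28, 33] -> counters=[0,0,0,0,0,0,0,0,2,0,1,3,0,1,0,0,0,0,0,0,0,3,0,0,0,0,0,0,2,0,0,0,1,2,0,1]
Step 19: delete d at [8, 21] -> counters=[0,0,0,0,0,0,0,0,1,0,1,3,0,1,0,0,0,0,0,0,0,2,0,0,0,0,0,0,2,0,0,0,1,2,0,1]
Step 20: delete h at [11, 32] -> counters=[0,0,0,0,0,0,0,0,1,0,1,2,0,1,0,0,0,0,0,0,0,2,0,0,0,0,0,0,2,0,0,0,0,2,0,1]
Step 21: insert f at [10, 11] -> counters=[0,0,0,0,0,0,0,0,1,0,2,3,0,1,0,0,0,0,0,0,0,2,0,0,0,0,0,0,2,0,0,0,0,2,0,1]
Step 22: delete d at [8, 21] -> counters=[0,0,0,0,0,0,0,0,0,0,2,3,0,1,0,0,0,0,0,0,0,1,0,0,0,0,0,0,2,0,0,0,0,2,0,1]
Step 23: delete ey at [21, 35] -> counters=[0,0,0,0,0,0,0,0,0,0,2,3,0,1,0,0,0,0,0,0,0,0,0,0,0,0,0,0,2,0,0,0,0,2,0,0]
Step 24: insert wv at [11, 13] -> counters=[0,0,0,0,0,0,0,0,0,0,2,4,0,2,0,0,0,0,0,0,0,0,0,0,0,0,0,0,2,0,0,0,0,2,0,0]
Final counters=[0,0,0,0,0,0,0,0,0,0,2,4,0,2,0,0,0,0,0,0,0,0,0,0,0,0,0,0,2,0,0,0,0,2,0,0] -> counters[3]=0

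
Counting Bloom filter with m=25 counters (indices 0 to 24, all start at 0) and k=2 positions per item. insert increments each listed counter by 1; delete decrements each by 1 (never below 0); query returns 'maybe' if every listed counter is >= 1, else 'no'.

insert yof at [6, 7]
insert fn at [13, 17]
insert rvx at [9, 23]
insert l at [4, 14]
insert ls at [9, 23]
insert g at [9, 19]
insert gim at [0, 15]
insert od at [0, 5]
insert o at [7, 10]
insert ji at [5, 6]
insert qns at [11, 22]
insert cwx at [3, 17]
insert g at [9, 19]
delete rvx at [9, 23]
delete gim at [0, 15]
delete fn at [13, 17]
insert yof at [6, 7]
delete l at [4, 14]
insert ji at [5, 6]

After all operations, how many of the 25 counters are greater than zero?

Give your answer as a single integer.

Step 1: insert yof at [6, 7] -> counters=[0,0,0,0,0,0,1,1,0,0,0,0,0,0,0,0,0,0,0,0,0,0,0,0,0]
Step 2: insert fn at [13, 17] -> counters=[0,0,0,0,0,0,1,1,0,0,0,0,0,1,0,0,0,1,0,0,0,0,0,0,0]
Step 3: insert rvx at [9, 23] -> counters=[0,0,0,0,0,0,1,1,0,1,0,0,0,1,0,0,0,1,0,0,0,0,0,1,0]
Step 4: insert l at [4, 14] -> counters=[0,0,0,0,1,0,1,1,0,1,0,0,0,1,1,0,0,1,0,0,0,0,0,1,0]
Step 5: insert ls at [9, 23] -> counters=[0,0,0,0,1,0,1,1,0,2,0,0,0,1,1,0,0,1,0,0,0,0,0,2,0]
Step 6: insert g at [9, 19] -> counters=[0,0,0,0,1,0,1,1,0,3,0,0,0,1,1,0,0,1,0,1,0,0,0,2,0]
Step 7: insert gim at [0, 15] -> counters=[1,0,0,0,1,0,1,1,0,3,0,0,0,1,1,1,0,1,0,1,0,0,0,2,0]
Step 8: insert od at [0, 5] -> counters=[2,0,0,0,1,1,1,1,0,3,0,0,0,1,1,1,0,1,0,1,0,0,0,2,0]
Step 9: insert o at [7, 10] -> counters=[2,0,0,0,1,1,1,2,0,3,1,0,0,1,1,1,0,1,0,1,0,0,0,2,0]
Step 10: insert ji at [5, 6] -> counters=[2,0,0,0,1,2,2,2,0,3,1,0,0,1,1,1,0,1,0,1,0,0,0,2,0]
Step 11: insert qns at [11, 22] -> counters=[2,0,0,0,1,2,2,2,0,3,1,1,0,1,1,1,0,1,0,1,0,0,1,2,0]
Step 12: insert cwx at [3, 17] -> counters=[2,0,0,1,1,2,2,2,0,3,1,1,0,1,1,1,0,2,0,1,0,0,1,2,0]
Step 13: insert g at [9, 19] -> counters=[2,0,0,1,1,2,2,2,0,4,1,1,0,1,1,1,0,2,0,2,0,0,1,2,0]
Step 14: delete rvx at [9, 23] -> counters=[2,0,0,1,1,2,2,2,0,3,1,1,0,1,1,1,0,2,0,2,0,0,1,1,0]
Step 15: delete gim at [0, 15] -> counters=[1,0,0,1,1,2,2,2,0,3,1,1,0,1,1,0,0,2,0,2,0,0,1,1,0]
Step 16: delete fn at [13, 17] -> counters=[1,0,0,1,1,2,2,2,0,3,1,1,0,0,1,0,0,1,0,2,0,0,1,1,0]
Step 17: insert yof at [6, 7] -> counters=[1,0,0,1,1,2,3,3,0,3,1,1,0,0,1,0,0,1,0,2,0,0,1,1,0]
Step 18: delete l at [4, 14] -> counters=[1,0,0,1,0,2,3,3,0,3,1,1,0,0,0,0,0,1,0,2,0,0,1,1,0]
Step 19: insert ji at [5, 6] -> counters=[1,0,0,1,0,3,4,3,0,3,1,1,0,0,0,0,0,1,0,2,0,0,1,1,0]
Final counters=[1,0,0,1,0,3,4,3,0,3,1,1,0,0,0,0,0,1,0,2,0,0,1,1,0] -> 12 nonzero

Answer: 12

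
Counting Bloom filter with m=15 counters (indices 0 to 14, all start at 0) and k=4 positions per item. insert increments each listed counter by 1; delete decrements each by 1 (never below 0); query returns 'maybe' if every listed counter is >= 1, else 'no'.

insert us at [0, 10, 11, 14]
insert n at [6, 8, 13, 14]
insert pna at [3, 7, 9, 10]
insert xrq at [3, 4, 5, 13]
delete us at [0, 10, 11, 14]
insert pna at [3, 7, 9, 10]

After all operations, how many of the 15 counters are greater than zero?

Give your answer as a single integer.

Answer: 10

Derivation:
Step 1: insert us at [0, 10, 11, 14] -> counters=[1,0,0,0,0,0,0,0,0,0,1,1,0,0,1]
Step 2: insert n at [6, 8, 13, 14] -> counters=[1,0,0,0,0,0,1,0,1,0,1,1,0,1,2]
Step 3: insert pna at [3, 7, 9, 10] -> counters=[1,0,0,1,0,0,1,1,1,1,2,1,0,1,2]
Step 4: insert xrq at [3, 4, 5, 13] -> counters=[1,0,0,2,1,1,1,1,1,1,2,1,0,2,2]
Step 5: delete us at [0, 10, 11, 14] -> counters=[0,0,0,2,1,1,1,1,1,1,1,0,0,2,1]
Step 6: insert pna at [3, 7, 9, 10] -> counters=[0,0,0,3,1,1,1,2,1,2,2,0,0,2,1]
Final counters=[0,0,0,3,1,1,1,2,1,2,2,0,0,2,1] -> 10 nonzero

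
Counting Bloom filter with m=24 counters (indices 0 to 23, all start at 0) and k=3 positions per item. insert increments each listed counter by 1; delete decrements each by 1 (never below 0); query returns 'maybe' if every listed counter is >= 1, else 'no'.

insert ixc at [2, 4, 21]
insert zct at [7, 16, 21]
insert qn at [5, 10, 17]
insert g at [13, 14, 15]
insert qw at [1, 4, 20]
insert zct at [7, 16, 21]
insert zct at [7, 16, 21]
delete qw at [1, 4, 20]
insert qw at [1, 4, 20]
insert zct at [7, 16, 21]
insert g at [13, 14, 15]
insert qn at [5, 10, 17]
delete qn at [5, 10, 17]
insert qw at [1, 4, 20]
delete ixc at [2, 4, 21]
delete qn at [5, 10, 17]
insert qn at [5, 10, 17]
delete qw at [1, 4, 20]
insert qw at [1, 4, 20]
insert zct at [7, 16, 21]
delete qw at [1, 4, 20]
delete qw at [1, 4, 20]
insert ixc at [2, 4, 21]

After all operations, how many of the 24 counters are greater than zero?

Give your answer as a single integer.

Step 1: insert ixc at [2, 4, 21] -> counters=[0,0,1,0,1,0,0,0,0,0,0,0,0,0,0,0,0,0,0,0,0,1,0,0]
Step 2: insert zct at [7, 16, 21] -> counters=[0,0,1,0,1,0,0,1,0,0,0,0,0,0,0,0,1,0,0,0,0,2,0,0]
Step 3: insert qn at [5, 10, 17] -> counters=[0,0,1,0,1,1,0,1,0,0,1,0,0,0,0,0,1,1,0,0,0,2,0,0]
Step 4: insert g at [13, 14, 15] -> counters=[0,0,1,0,1,1,0,1,0,0,1,0,0,1,1,1,1,1,0,0,0,2,0,0]
Step 5: insert qw at [1, 4, 20] -> counters=[0,1,1,0,2,1,0,1,0,0,1,0,0,1,1,1,1,1,0,0,1,2,0,0]
Step 6: insert zct at [7, 16, 21] -> counters=[0,1,1,0,2,1,0,2,0,0,1,0,0,1,1,1,2,1,0,0,1,3,0,0]
Step 7: insert zct at [7, 16, 21] -> counters=[0,1,1,0,2,1,0,3,0,0,1,0,0,1,1,1,3,1,0,0,1,4,0,0]
Step 8: delete qw at [1, 4, 20] -> counters=[0,0,1,0,1,1,0,3,0,0,1,0,0,1,1,1,3,1,0,0,0,4,0,0]
Step 9: insert qw at [1, 4, 20] -> counters=[0,1,1,0,2,1,0,3,0,0,1,0,0,1,1,1,3,1,0,0,1,4,0,0]
Step 10: insert zct at [7, 16, 21] -> counters=[0,1,1,0,2,1,0,4,0,0,1,0,0,1,1,1,4,1,0,0,1,5,0,0]
Step 11: insert g at [13, 14, 15] -> counters=[0,1,1,0,2,1,0,4,0,0,1,0,0,2,2,2,4,1,0,0,1,5,0,0]
Step 12: insert qn at [5, 10, 17] -> counters=[0,1,1,0,2,2,0,4,0,0,2,0,0,2,2,2,4,2,0,0,1,5,0,0]
Step 13: delete qn at [5, 10, 17] -> counters=[0,1,1,0,2,1,0,4,0,0,1,0,0,2,2,2,4,1,0,0,1,5,0,0]
Step 14: insert qw at [1, 4, 20] -> counters=[0,2,1,0,3,1,0,4,0,0,1,0,0,2,2,2,4,1,0,0,2,5,0,0]
Step 15: delete ixc at [2, 4, 21] -> counters=[0,2,0,0,2,1,0,4,0,0,1,0,0,2,2,2,4,1,0,0,2,4,0,0]
Step 16: delete qn at [5, 10, 17] -> counters=[0,2,0,0,2,0,0,4,0,0,0,0,0,2,2,2,4,0,0,0,2,4,0,0]
Step 17: insert qn at [5, 10, 17] -> counters=[0,2,0,0,2,1,0,4,0,0,1,0,0,2,2,2,4,1,0,0,2,4,0,0]
Step 18: delete qw at [1, 4, 20] -> counters=[0,1,0,0,1,1,0,4,0,0,1,0,0,2,2,2,4,1,0,0,1,4,0,0]
Step 19: insert qw at [1, 4, 20] -> counters=[0,2,0,0,2,1,0,4,0,0,1,0,0,2,2,2,4,1,0,0,2,4,0,0]
Step 20: insert zct at [7, 16, 21] -> counters=[0,2,0,0,2,1,0,5,0,0,1,0,0,2,2,2,5,1,0,0,2,5,0,0]
Step 21: delete qw at [1, 4, 20] -> counters=[0,1,0,0,1,1,0,5,0,0,1,0,0,2,2,2,5,1,0,0,1,5,0,0]
Step 22: delete qw at [1, 4, 20] -> counters=[0,0,0,0,0,1,0,5,0,0,1,0,0,2,2,2,5,1,0,0,0,5,0,0]
Step 23: insert ixc at [2, 4, 21] -> counters=[0,0,1,0,1,1,0,5,0,0,1,0,0,2,2,2,5,1,0,0,0,6,0,0]
Final counters=[0,0,1,0,1,1,0,5,0,0,1,0,0,2,2,2,5,1,0,0,0,6,0,0] -> 11 nonzero

Answer: 11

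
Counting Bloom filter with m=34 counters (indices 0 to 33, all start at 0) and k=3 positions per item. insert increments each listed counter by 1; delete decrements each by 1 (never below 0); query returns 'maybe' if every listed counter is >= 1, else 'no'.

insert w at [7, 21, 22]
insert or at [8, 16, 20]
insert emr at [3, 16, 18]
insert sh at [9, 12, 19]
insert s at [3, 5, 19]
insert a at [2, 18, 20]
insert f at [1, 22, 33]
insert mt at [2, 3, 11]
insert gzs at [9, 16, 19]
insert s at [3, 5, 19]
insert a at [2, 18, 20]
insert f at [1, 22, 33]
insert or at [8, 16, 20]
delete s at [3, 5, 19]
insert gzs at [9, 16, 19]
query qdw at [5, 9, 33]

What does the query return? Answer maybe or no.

Answer: maybe

Derivation:
Step 1: insert w at [7, 21, 22] -> counters=[0,0,0,0,0,0,0,1,0,0,0,0,0,0,0,0,0,0,0,0,0,1,1,0,0,0,0,0,0,0,0,0,0,0]
Step 2: insert or at [8, 16, 20] -> counters=[0,0,0,0,0,0,0,1,1,0,0,0,0,0,0,0,1,0,0,0,1,1,1,0,0,0,0,0,0,0,0,0,0,0]
Step 3: insert emr at [3, 16, 18] -> counters=[0,0,0,1,0,0,0,1,1,0,0,0,0,0,0,0,2,0,1,0,1,1,1,0,0,0,0,0,0,0,0,0,0,0]
Step 4: insert sh at [9, 12, 19] -> counters=[0,0,0,1,0,0,0,1,1,1,0,0,1,0,0,0,2,0,1,1,1,1,1,0,0,0,0,0,0,0,0,0,0,0]
Step 5: insert s at [3, 5, 19] -> counters=[0,0,0,2,0,1,0,1,1,1,0,0,1,0,0,0,2,0,1,2,1,1,1,0,0,0,0,0,0,0,0,0,0,0]
Step 6: insert a at [2, 18, 20] -> counters=[0,0,1,2,0,1,0,1,1,1,0,0,1,0,0,0,2,0,2,2,2,1,1,0,0,0,0,0,0,0,0,0,0,0]
Step 7: insert f at [1, 22, 33] -> counters=[0,1,1,2,0,1,0,1,1,1,0,0,1,0,0,0,2,0,2,2,2,1,2,0,0,0,0,0,0,0,0,0,0,1]
Step 8: insert mt at [2, 3, 11] -> counters=[0,1,2,3,0,1,0,1,1,1,0,1,1,0,0,0,2,0,2,2,2,1,2,0,0,0,0,0,0,0,0,0,0,1]
Step 9: insert gzs at [9, 16, 19] -> counters=[0,1,2,3,0,1,0,1,1,2,0,1,1,0,0,0,3,0,2,3,2,1,2,0,0,0,0,0,0,0,0,0,0,1]
Step 10: insert s at [3, 5, 19] -> counters=[0,1,2,4,0,2,0,1,1,2,0,1,1,0,0,0,3,0,2,4,2,1,2,0,0,0,0,0,0,0,0,0,0,1]
Step 11: insert a at [2, 18, 20] -> counters=[0,1,3,4,0,2,0,1,1,2,0,1,1,0,0,0,3,0,3,4,3,1,2,0,0,0,0,0,0,0,0,0,0,1]
Step 12: insert f at [1, 22, 33] -> counters=[0,2,3,4,0,2,0,1,1,2,0,1,1,0,0,0,3,0,3,4,3,1,3,0,0,0,0,0,0,0,0,0,0,2]
Step 13: insert or at [8, 16, 20] -> counters=[0,2,3,4,0,2,0,1,2,2,0,1,1,0,0,0,4,0,3,4,4,1,3,0,0,0,0,0,0,0,0,0,0,2]
Step 14: delete s at [3, 5, 19] -> counters=[0,2,3,3,0,1,0,1,2,2,0,1,1,0,0,0,4,0,3,3,4,1,3,0,0,0,0,0,0,0,0,0,0,2]
Step 15: insert gzs at [9, 16, 19] -> counters=[0,2,3,3,0,1,0,1,2,3,0,1,1,0,0,0,5,0,3,4,4,1,3,0,0,0,0,0,0,0,0,0,0,2]
Query qdw: check counters[5]=1 counters[9]=3 counters[33]=2 -> maybe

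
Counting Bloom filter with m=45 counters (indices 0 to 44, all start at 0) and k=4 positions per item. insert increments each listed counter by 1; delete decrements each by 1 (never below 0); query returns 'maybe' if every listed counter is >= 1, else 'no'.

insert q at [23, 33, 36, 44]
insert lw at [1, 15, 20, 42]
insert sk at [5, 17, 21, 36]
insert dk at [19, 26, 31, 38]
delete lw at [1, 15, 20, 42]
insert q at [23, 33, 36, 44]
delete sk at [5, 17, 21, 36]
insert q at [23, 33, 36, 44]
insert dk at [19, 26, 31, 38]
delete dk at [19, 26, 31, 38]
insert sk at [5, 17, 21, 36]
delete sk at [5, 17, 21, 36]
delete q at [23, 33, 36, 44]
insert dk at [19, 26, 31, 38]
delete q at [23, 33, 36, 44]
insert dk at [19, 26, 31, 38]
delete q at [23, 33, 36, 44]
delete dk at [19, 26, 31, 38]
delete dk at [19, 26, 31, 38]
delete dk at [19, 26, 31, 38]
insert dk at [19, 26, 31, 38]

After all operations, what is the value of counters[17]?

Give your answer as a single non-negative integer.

Step 1: insert q at [23, 33, 36, 44] -> counters=[0,0,0,0,0,0,0,0,0,0,0,0,0,0,0,0,0,0,0,0,0,0,0,1,0,0,0,0,0,0,0,0,0,1,0,0,1,0,0,0,0,0,0,0,1]
Step 2: insert lw at [1, 15, 20, 42] -> counters=[0,1,0,0,0,0,0,0,0,0,0,0,0,0,0,1,0,0,0,0,1,0,0,1,0,0,0,0,0,0,0,0,0,1,0,0,1,0,0,0,0,0,1,0,1]
Step 3: insert sk at [5, 17, 21, 36] -> counters=[0,1,0,0,0,1,0,0,0,0,0,0,0,0,0,1,0,1,0,0,1,1,0,1,0,0,0,0,0,0,0,0,0,1,0,0,2,0,0,0,0,0,1,0,1]
Step 4: insert dk at [19, 26, 31, 38] -> counters=[0,1,0,0,0,1,0,0,0,0,0,0,0,0,0,1,0,1,0,1,1,1,0,1,0,0,1,0,0,0,0,1,0,1,0,0,2,0,1,0,0,0,1,0,1]
Step 5: delete lw at [1, 15, 20, 42] -> counters=[0,0,0,0,0,1,0,0,0,0,0,0,0,0,0,0,0,1,0,1,0,1,0,1,0,0,1,0,0,0,0,1,0,1,0,0,2,0,1,0,0,0,0,0,1]
Step 6: insert q at [23, 33, 36, 44] -> counters=[0,0,0,0,0,1,0,0,0,0,0,0,0,0,0,0,0,1,0,1,0,1,0,2,0,0,1,0,0,0,0,1,0,2,0,0,3,0,1,0,0,0,0,0,2]
Step 7: delete sk at [5, 17, 21, 36] -> counters=[0,0,0,0,0,0,0,0,0,0,0,0,0,0,0,0,0,0,0,1,0,0,0,2,0,0,1,0,0,0,0,1,0,2,0,0,2,0,1,0,0,0,0,0,2]
Step 8: insert q at [23, 33, 36, 44] -> counters=[0,0,0,0,0,0,0,0,0,0,0,0,0,0,0,0,0,0,0,1,0,0,0,3,0,0,1,0,0,0,0,1,0,3,0,0,3,0,1,0,0,0,0,0,3]
Step 9: insert dk at [19, 26, 31, 38] -> counters=[0,0,0,0,0,0,0,0,0,0,0,0,0,0,0,0,0,0,0,2,0,0,0,3,0,0,2,0,0,0,0,2,0,3,0,0,3,0,2,0,0,0,0,0,3]
Step 10: delete dk at [19, 26, 31, 38] -> counters=[0,0,0,0,0,0,0,0,0,0,0,0,0,0,0,0,0,0,0,1,0,0,0,3,0,0,1,0,0,0,0,1,0,3,0,0,3,0,1,0,0,0,0,0,3]
Step 11: insert sk at [5, 17, 21, 36] -> counters=[0,0,0,0,0,1,0,0,0,0,0,0,0,0,0,0,0,1,0,1,0,1,0,3,0,0,1,0,0,0,0,1,0,3,0,0,4,0,1,0,0,0,0,0,3]
Step 12: delete sk at [5, 17, 21, 36] -> counters=[0,0,0,0,0,0,0,0,0,0,0,0,0,0,0,0,0,0,0,1,0,0,0,3,0,0,1,0,0,0,0,1,0,3,0,0,3,0,1,0,0,0,0,0,3]
Step 13: delete q at [23, 33, 36, 44] -> counters=[0,0,0,0,0,0,0,0,0,0,0,0,0,0,0,0,0,0,0,1,0,0,0,2,0,0,1,0,0,0,0,1,0,2,0,0,2,0,1,0,0,0,0,0,2]
Step 14: insert dk at [19, 26, 31, 38] -> counters=[0,0,0,0,0,0,0,0,0,0,0,0,0,0,0,0,0,0,0,2,0,0,0,2,0,0,2,0,0,0,0,2,0,2,0,0,2,0,2,0,0,0,0,0,2]
Step 15: delete q at [23, 33, 36, 44] -> counters=[0,0,0,0,0,0,0,0,0,0,0,0,0,0,0,0,0,0,0,2,0,0,0,1,0,0,2,0,0,0,0,2,0,1,0,0,1,0,2,0,0,0,0,0,1]
Step 16: insert dk at [19, 26, 31, 38] -> counters=[0,0,0,0,0,0,0,0,0,0,0,0,0,0,0,0,0,0,0,3,0,0,0,1,0,0,3,0,0,0,0,3,0,1,0,0,1,0,3,0,0,0,0,0,1]
Step 17: delete q at [23, 33, 36, 44] -> counters=[0,0,0,0,0,0,0,0,0,0,0,0,0,0,0,0,0,0,0,3,0,0,0,0,0,0,3,0,0,0,0,3,0,0,0,0,0,0,3,0,0,0,0,0,0]
Step 18: delete dk at [19, 26, 31, 38] -> counters=[0,0,0,0,0,0,0,0,0,0,0,0,0,0,0,0,0,0,0,2,0,0,0,0,0,0,2,0,0,0,0,2,0,0,0,0,0,0,2,0,0,0,0,0,0]
Step 19: delete dk at [19, 26, 31, 38] -> counters=[0,0,0,0,0,0,0,0,0,0,0,0,0,0,0,0,0,0,0,1,0,0,0,0,0,0,1,0,0,0,0,1,0,0,0,0,0,0,1,0,0,0,0,0,0]
Step 20: delete dk at [19, 26, 31, 38] -> counters=[0,0,0,0,0,0,0,0,0,0,0,0,0,0,0,0,0,0,0,0,0,0,0,0,0,0,0,0,0,0,0,0,0,0,0,0,0,0,0,0,0,0,0,0,0]
Step 21: insert dk at [19, 26, 31, 38] -> counters=[0,0,0,0,0,0,0,0,0,0,0,0,0,0,0,0,0,0,0,1,0,0,0,0,0,0,1,0,0,0,0,1,0,0,0,0,0,0,1,0,0,0,0,0,0]
Final counters=[0,0,0,0,0,0,0,0,0,0,0,0,0,0,0,0,0,0,0,1,0,0,0,0,0,0,1,0,0,0,0,1,0,0,0,0,0,0,1,0,0,0,0,0,0] -> counters[17]=0

Answer: 0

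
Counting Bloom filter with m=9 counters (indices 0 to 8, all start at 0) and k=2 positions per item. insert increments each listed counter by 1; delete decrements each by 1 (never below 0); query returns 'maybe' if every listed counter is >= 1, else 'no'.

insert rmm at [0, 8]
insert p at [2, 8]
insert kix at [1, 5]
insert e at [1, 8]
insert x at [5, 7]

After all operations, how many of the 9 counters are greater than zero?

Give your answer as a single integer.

Answer: 6

Derivation:
Step 1: insert rmm at [0, 8] -> counters=[1,0,0,0,0,0,0,0,1]
Step 2: insert p at [2, 8] -> counters=[1,0,1,0,0,0,0,0,2]
Step 3: insert kix at [1, 5] -> counters=[1,1,1,0,0,1,0,0,2]
Step 4: insert e at [1, 8] -> counters=[1,2,1,0,0,1,0,0,3]
Step 5: insert x at [5, 7] -> counters=[1,2,1,0,0,2,0,1,3]
Final counters=[1,2,1,0,0,2,0,1,3] -> 6 nonzero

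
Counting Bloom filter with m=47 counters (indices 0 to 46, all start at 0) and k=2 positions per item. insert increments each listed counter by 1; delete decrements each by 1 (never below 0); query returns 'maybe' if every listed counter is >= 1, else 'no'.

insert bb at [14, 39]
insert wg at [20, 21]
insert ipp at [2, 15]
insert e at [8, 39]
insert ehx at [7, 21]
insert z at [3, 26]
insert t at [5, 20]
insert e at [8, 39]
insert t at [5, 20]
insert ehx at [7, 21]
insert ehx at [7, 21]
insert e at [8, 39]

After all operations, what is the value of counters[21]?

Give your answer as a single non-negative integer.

Step 1: insert bb at [14, 39] -> counters=[0,0,0,0,0,0,0,0,0,0,0,0,0,0,1,0,0,0,0,0,0,0,0,0,0,0,0,0,0,0,0,0,0,0,0,0,0,0,0,1,0,0,0,0,0,0,0]
Step 2: insert wg at [20, 21] -> counters=[0,0,0,0,0,0,0,0,0,0,0,0,0,0,1,0,0,0,0,0,1,1,0,0,0,0,0,0,0,0,0,0,0,0,0,0,0,0,0,1,0,0,0,0,0,0,0]
Step 3: insert ipp at [2, 15] -> counters=[0,0,1,0,0,0,0,0,0,0,0,0,0,0,1,1,0,0,0,0,1,1,0,0,0,0,0,0,0,0,0,0,0,0,0,0,0,0,0,1,0,0,0,0,0,0,0]
Step 4: insert e at [8, 39] -> counters=[0,0,1,0,0,0,0,0,1,0,0,0,0,0,1,1,0,0,0,0,1,1,0,0,0,0,0,0,0,0,0,0,0,0,0,0,0,0,0,2,0,0,0,0,0,0,0]
Step 5: insert ehx at [7, 21] -> counters=[0,0,1,0,0,0,0,1,1,0,0,0,0,0,1,1,0,0,0,0,1,2,0,0,0,0,0,0,0,0,0,0,0,0,0,0,0,0,0,2,0,0,0,0,0,0,0]
Step 6: insert z at [3, 26] -> counters=[0,0,1,1,0,0,0,1,1,0,0,0,0,0,1,1,0,0,0,0,1,2,0,0,0,0,1,0,0,0,0,0,0,0,0,0,0,0,0,2,0,0,0,0,0,0,0]
Step 7: insert t at [5, 20] -> counters=[0,0,1,1,0,1,0,1,1,0,0,0,0,0,1,1,0,0,0,0,2,2,0,0,0,0,1,0,0,0,0,0,0,0,0,0,0,0,0,2,0,0,0,0,0,0,0]
Step 8: insert e at [8, 39] -> counters=[0,0,1,1,0,1,0,1,2,0,0,0,0,0,1,1,0,0,0,0,2,2,0,0,0,0,1,0,0,0,0,0,0,0,0,0,0,0,0,3,0,0,0,0,0,0,0]
Step 9: insert t at [5, 20] -> counters=[0,0,1,1,0,2,0,1,2,0,0,0,0,0,1,1,0,0,0,0,3,2,0,0,0,0,1,0,0,0,0,0,0,0,0,0,0,0,0,3,0,0,0,0,0,0,0]
Step 10: insert ehx at [7, 21] -> counters=[0,0,1,1,0,2,0,2,2,0,0,0,0,0,1,1,0,0,0,0,3,3,0,0,0,0,1,0,0,0,0,0,0,0,0,0,0,0,0,3,0,0,0,0,0,0,0]
Step 11: insert ehx at [7, 21] -> counters=[0,0,1,1,0,2,0,3,2,0,0,0,0,0,1,1,0,0,0,0,3,4,0,0,0,0,1,0,0,0,0,0,0,0,0,0,0,0,0,3,0,0,0,0,0,0,0]
Step 12: insert e at [8, 39] -> counters=[0,0,1,1,0,2,0,3,3,0,0,0,0,0,1,1,0,0,0,0,3,4,0,0,0,0,1,0,0,0,0,0,0,0,0,0,0,0,0,4,0,0,0,0,0,0,0]
Final counters=[0,0,1,1,0,2,0,3,3,0,0,0,0,0,1,1,0,0,0,0,3,4,0,0,0,0,1,0,0,0,0,0,0,0,0,0,0,0,0,4,0,0,0,0,0,0,0] -> counters[21]=4

Answer: 4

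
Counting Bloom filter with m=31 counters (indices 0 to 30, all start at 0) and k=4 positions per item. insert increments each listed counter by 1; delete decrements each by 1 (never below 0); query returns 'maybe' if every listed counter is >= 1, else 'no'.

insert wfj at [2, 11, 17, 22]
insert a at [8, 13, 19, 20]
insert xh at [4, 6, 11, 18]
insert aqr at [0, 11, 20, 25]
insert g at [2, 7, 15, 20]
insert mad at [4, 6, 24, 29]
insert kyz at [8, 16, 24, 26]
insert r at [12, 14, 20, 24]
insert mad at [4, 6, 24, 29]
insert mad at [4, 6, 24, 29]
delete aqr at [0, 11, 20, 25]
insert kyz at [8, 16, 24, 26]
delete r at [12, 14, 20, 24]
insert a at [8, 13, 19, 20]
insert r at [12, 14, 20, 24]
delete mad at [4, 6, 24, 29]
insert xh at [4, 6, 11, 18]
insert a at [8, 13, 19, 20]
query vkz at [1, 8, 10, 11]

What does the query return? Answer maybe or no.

Answer: no

Derivation:
Step 1: insert wfj at [2, 11, 17, 22] -> counters=[0,0,1,0,0,0,0,0,0,0,0,1,0,0,0,0,0,1,0,0,0,0,1,0,0,0,0,0,0,0,0]
Step 2: insert a at [8, 13, 19, 20] -> counters=[0,0,1,0,0,0,0,0,1,0,0,1,0,1,0,0,0,1,0,1,1,0,1,0,0,0,0,0,0,0,0]
Step 3: insert xh at [4, 6, 11, 18] -> counters=[0,0,1,0,1,0,1,0,1,0,0,2,0,1,0,0,0,1,1,1,1,0,1,0,0,0,0,0,0,0,0]
Step 4: insert aqr at [0, 11, 20, 25] -> counters=[1,0,1,0,1,0,1,0,1,0,0,3,0,1,0,0,0,1,1,1,2,0,1,0,0,1,0,0,0,0,0]
Step 5: insert g at [2, 7, 15, 20] -> counters=[1,0,2,0,1,0,1,1,1,0,0,3,0,1,0,1,0,1,1,1,3,0,1,0,0,1,0,0,0,0,0]
Step 6: insert mad at [4, 6, 24, 29] -> counters=[1,0,2,0,2,0,2,1,1,0,0,3,0,1,0,1,0,1,1,1,3,0,1,0,1,1,0,0,0,1,0]
Step 7: insert kyz at [8, 16, 24, 26] -> counters=[1,0,2,0,2,0,2,1,2,0,0,3,0,1,0,1,1,1,1,1,3,0,1,0,2,1,1,0,0,1,0]
Step 8: insert r at [12, 14, 20, 24] -> counters=[1,0,2,0,2,0,2,1,2,0,0,3,1,1,1,1,1,1,1,1,4,0,1,0,3,1,1,0,0,1,0]
Step 9: insert mad at [4, 6, 24, 29] -> counters=[1,0,2,0,3,0,3,1,2,0,0,3,1,1,1,1,1,1,1,1,4,0,1,0,4,1,1,0,0,2,0]
Step 10: insert mad at [4, 6, 24, 29] -> counters=[1,0,2,0,4,0,4,1,2,0,0,3,1,1,1,1,1,1,1,1,4,0,1,0,5,1,1,0,0,3,0]
Step 11: delete aqr at [0, 11, 20, 25] -> counters=[0,0,2,0,4,0,4,1,2,0,0,2,1,1,1,1,1,1,1,1,3,0,1,0,5,0,1,0,0,3,0]
Step 12: insert kyz at [8, 16, 24, 26] -> counters=[0,0,2,0,4,0,4,1,3,0,0,2,1,1,1,1,2,1,1,1,3,0,1,0,6,0,2,0,0,3,0]
Step 13: delete r at [12, 14, 20, 24] -> counters=[0,0,2,0,4,0,4,1,3,0,0,2,0,1,0,1,2,1,1,1,2,0,1,0,5,0,2,0,0,3,0]
Step 14: insert a at [8, 13, 19, 20] -> counters=[0,0,2,0,4,0,4,1,4,0,0,2,0,2,0,1,2,1,1,2,3,0,1,0,5,0,2,0,0,3,0]
Step 15: insert r at [12, 14, 20, 24] -> counters=[0,0,2,0,4,0,4,1,4,0,0,2,1,2,1,1,2,1,1,2,4,0,1,0,6,0,2,0,0,3,0]
Step 16: delete mad at [4, 6, 24, 29] -> counters=[0,0,2,0,3,0,3,1,4,0,0,2,1,2,1,1,2,1,1,2,4,0,1,0,5,0,2,0,0,2,0]
Step 17: insert xh at [4, 6, 11, 18] -> counters=[0,0,2,0,4,0,4,1,4,0,0,3,1,2,1,1,2,1,2,2,4,0,1,0,5,0,2,0,0,2,0]
Step 18: insert a at [8, 13, 19, 20] -> counters=[0,0,2,0,4,0,4,1,5,0,0,3,1,3,1,1,2,1,2,3,5,0,1,0,5,0,2,0,0,2,0]
Query vkz: check counters[1]=0 counters[8]=5 counters[10]=0 counters[11]=3 -> no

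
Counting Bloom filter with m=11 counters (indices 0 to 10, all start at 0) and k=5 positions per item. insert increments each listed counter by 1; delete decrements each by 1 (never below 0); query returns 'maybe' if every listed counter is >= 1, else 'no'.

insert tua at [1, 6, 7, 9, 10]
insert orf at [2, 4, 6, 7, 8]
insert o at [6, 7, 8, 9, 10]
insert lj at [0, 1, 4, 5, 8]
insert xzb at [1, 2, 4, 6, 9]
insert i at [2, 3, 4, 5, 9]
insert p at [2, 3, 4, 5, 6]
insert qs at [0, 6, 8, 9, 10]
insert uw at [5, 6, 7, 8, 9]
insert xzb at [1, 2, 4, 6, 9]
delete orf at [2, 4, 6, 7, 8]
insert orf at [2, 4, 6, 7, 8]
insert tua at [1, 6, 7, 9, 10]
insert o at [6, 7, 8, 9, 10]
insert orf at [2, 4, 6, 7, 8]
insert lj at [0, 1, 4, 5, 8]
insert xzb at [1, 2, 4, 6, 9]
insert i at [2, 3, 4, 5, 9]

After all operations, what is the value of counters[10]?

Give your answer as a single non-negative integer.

Answer: 5

Derivation:
Step 1: insert tua at [1, 6, 7, 9, 10] -> counters=[0,1,0,0,0,0,1,1,0,1,1]
Step 2: insert orf at [2, 4, 6, 7, 8] -> counters=[0,1,1,0,1,0,2,2,1,1,1]
Step 3: insert o at [6, 7, 8, 9, 10] -> counters=[0,1,1,0,1,0,3,3,2,2,2]
Step 4: insert lj at [0, 1, 4, 5, 8] -> counters=[1,2,1,0,2,1,3,3,3,2,2]
Step 5: insert xzb at [1, 2, 4, 6, 9] -> counters=[1,3,2,0,3,1,4,3,3,3,2]
Step 6: insert i at [2, 3, 4, 5, 9] -> counters=[1,3,3,1,4,2,4,3,3,4,2]
Step 7: insert p at [2, 3, 4, 5, 6] -> counters=[1,3,4,2,5,3,5,3,3,4,2]
Step 8: insert qs at [0, 6, 8, 9, 10] -> counters=[2,3,4,2,5,3,6,3,4,5,3]
Step 9: insert uw at [5, 6, 7, 8, 9] -> counters=[2,3,4,2,5,4,7,4,5,6,3]
Step 10: insert xzb at [1, 2, 4, 6, 9] -> counters=[2,4,5,2,6,4,8,4,5,7,3]
Step 11: delete orf at [2, 4, 6, 7, 8] -> counters=[2,4,4,2,5,4,7,3,4,7,3]
Step 12: insert orf at [2, 4, 6, 7, 8] -> counters=[2,4,5,2,6,4,8,4,5,7,3]
Step 13: insert tua at [1, 6, 7, 9, 10] -> counters=[2,5,5,2,6,4,9,5,5,8,4]
Step 14: insert o at [6, 7, 8, 9, 10] -> counters=[2,5,5,2,6,4,10,6,6,9,5]
Step 15: insert orf at [2, 4, 6, 7, 8] -> counters=[2,5,6,2,7,4,11,7,7,9,5]
Step 16: insert lj at [0, 1, 4, 5, 8] -> counters=[3,6,6,2,8,5,11,7,8,9,5]
Step 17: insert xzb at [1, 2, 4, 6, 9] -> counters=[3,7,7,2,9,5,12,7,8,10,5]
Step 18: insert i at [2, 3, 4, 5, 9] -> counters=[3,7,8,3,10,6,12,7,8,11,5]
Final counters=[3,7,8,3,10,6,12,7,8,11,5] -> counters[10]=5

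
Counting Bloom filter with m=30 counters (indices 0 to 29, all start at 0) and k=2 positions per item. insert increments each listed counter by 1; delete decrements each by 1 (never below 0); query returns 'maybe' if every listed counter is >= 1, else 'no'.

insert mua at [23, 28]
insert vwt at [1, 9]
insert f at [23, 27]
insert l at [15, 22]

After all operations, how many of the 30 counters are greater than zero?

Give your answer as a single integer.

Answer: 7

Derivation:
Step 1: insert mua at [23, 28] -> counters=[0,0,0,0,0,0,0,0,0,0,0,0,0,0,0,0,0,0,0,0,0,0,0,1,0,0,0,0,1,0]
Step 2: insert vwt at [1, 9] -> counters=[0,1,0,0,0,0,0,0,0,1,0,0,0,0,0,0,0,0,0,0,0,0,0,1,0,0,0,0,1,0]
Step 3: insert f at [23, 27] -> counters=[0,1,0,0,0,0,0,0,0,1,0,0,0,0,0,0,0,0,0,0,0,0,0,2,0,0,0,1,1,0]
Step 4: insert l at [15, 22] -> counters=[0,1,0,0,0,0,0,0,0,1,0,0,0,0,0,1,0,0,0,0,0,0,1,2,0,0,0,1,1,0]
Final counters=[0,1,0,0,0,0,0,0,0,1,0,0,0,0,0,1,0,0,0,0,0,0,1,2,0,0,0,1,1,0] -> 7 nonzero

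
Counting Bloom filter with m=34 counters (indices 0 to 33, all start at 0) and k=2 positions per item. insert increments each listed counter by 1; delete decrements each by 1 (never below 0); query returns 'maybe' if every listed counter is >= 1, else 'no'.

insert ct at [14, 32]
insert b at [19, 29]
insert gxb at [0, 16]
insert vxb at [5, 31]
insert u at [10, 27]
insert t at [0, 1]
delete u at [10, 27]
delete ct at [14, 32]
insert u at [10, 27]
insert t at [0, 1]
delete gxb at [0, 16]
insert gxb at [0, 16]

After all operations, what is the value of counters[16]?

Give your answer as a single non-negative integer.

Step 1: insert ct at [14, 32] -> counters=[0,0,0,0,0,0,0,0,0,0,0,0,0,0,1,0,0,0,0,0,0,0,0,0,0,0,0,0,0,0,0,0,1,0]
Step 2: insert b at [19, 29] -> counters=[0,0,0,0,0,0,0,0,0,0,0,0,0,0,1,0,0,0,0,1,0,0,0,0,0,0,0,0,0,1,0,0,1,0]
Step 3: insert gxb at [0, 16] -> counters=[1,0,0,0,0,0,0,0,0,0,0,0,0,0,1,0,1,0,0,1,0,0,0,0,0,0,0,0,0,1,0,0,1,0]
Step 4: insert vxb at [5, 31] -> counters=[1,0,0,0,0,1,0,0,0,0,0,0,0,0,1,0,1,0,0,1,0,0,0,0,0,0,0,0,0,1,0,1,1,0]
Step 5: insert u at [10, 27] -> counters=[1,0,0,0,0,1,0,0,0,0,1,0,0,0,1,0,1,0,0,1,0,0,0,0,0,0,0,1,0,1,0,1,1,0]
Step 6: insert t at [0, 1] -> counters=[2,1,0,0,0,1,0,0,0,0,1,0,0,0,1,0,1,0,0,1,0,0,0,0,0,0,0,1,0,1,0,1,1,0]
Step 7: delete u at [10, 27] -> counters=[2,1,0,0,0,1,0,0,0,0,0,0,0,0,1,0,1,0,0,1,0,0,0,0,0,0,0,0,0,1,0,1,1,0]
Step 8: delete ct at [14, 32] -> counters=[2,1,0,0,0,1,0,0,0,0,0,0,0,0,0,0,1,0,0,1,0,0,0,0,0,0,0,0,0,1,0,1,0,0]
Step 9: insert u at [10, 27] -> counters=[2,1,0,0,0,1,0,0,0,0,1,0,0,0,0,0,1,0,0,1,0,0,0,0,0,0,0,1,0,1,0,1,0,0]
Step 10: insert t at [0, 1] -> counters=[3,2,0,0,0,1,0,0,0,0,1,0,0,0,0,0,1,0,0,1,0,0,0,0,0,0,0,1,0,1,0,1,0,0]
Step 11: delete gxb at [0, 16] -> counters=[2,2,0,0,0,1,0,0,0,0,1,0,0,0,0,0,0,0,0,1,0,0,0,0,0,0,0,1,0,1,0,1,0,0]
Step 12: insert gxb at [0, 16] -> counters=[3,2,0,0,0,1,0,0,0,0,1,0,0,0,0,0,1,0,0,1,0,0,0,0,0,0,0,1,0,1,0,1,0,0]
Final counters=[3,2,0,0,0,1,0,0,0,0,1,0,0,0,0,0,1,0,0,1,0,0,0,0,0,0,0,1,0,1,0,1,0,0] -> counters[16]=1

Answer: 1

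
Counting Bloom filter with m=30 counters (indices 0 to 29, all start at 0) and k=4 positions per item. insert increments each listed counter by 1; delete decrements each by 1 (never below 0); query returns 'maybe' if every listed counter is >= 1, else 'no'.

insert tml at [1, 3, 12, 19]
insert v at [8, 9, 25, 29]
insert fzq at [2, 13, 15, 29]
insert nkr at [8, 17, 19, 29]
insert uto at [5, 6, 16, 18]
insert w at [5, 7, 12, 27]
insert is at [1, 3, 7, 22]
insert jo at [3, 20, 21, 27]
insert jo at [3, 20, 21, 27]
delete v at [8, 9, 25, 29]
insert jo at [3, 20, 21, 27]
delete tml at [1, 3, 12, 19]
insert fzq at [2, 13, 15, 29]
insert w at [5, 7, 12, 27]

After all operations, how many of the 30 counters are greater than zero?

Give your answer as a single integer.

Step 1: insert tml at [1, 3, 12, 19] -> counters=[0,1,0,1,0,0,0,0,0,0,0,0,1,0,0,0,0,0,0,1,0,0,0,0,0,0,0,0,0,0]
Step 2: insert v at [8, 9, 25, 29] -> counters=[0,1,0,1,0,0,0,0,1,1,0,0,1,0,0,0,0,0,0,1,0,0,0,0,0,1,0,0,0,1]
Step 3: insert fzq at [2, 13, 15, 29] -> counters=[0,1,1,1,0,0,0,0,1,1,0,0,1,1,0,1,0,0,0,1,0,0,0,0,0,1,0,0,0,2]
Step 4: insert nkr at [8, 17, 19, 29] -> counters=[0,1,1,1,0,0,0,0,2,1,0,0,1,1,0,1,0,1,0,2,0,0,0,0,0,1,0,0,0,3]
Step 5: insert uto at [5, 6, 16, 18] -> counters=[0,1,1,1,0,1,1,0,2,1,0,0,1,1,0,1,1,1,1,2,0,0,0,0,0,1,0,0,0,3]
Step 6: insert w at [5, 7, 12, 27] -> counters=[0,1,1,1,0,2,1,1,2,1,0,0,2,1,0,1,1,1,1,2,0,0,0,0,0,1,0,1,0,3]
Step 7: insert is at [1, 3, 7, 22] -> counters=[0,2,1,2,0,2,1,2,2,1,0,0,2,1,0,1,1,1,1,2,0,0,1,0,0,1,0,1,0,3]
Step 8: insert jo at [3, 20, 21, 27] -> counters=[0,2,1,3,0,2,1,2,2,1,0,0,2,1,0,1,1,1,1,2,1,1,1,0,0,1,0,2,0,3]
Step 9: insert jo at [3, 20, 21, 27] -> counters=[0,2,1,4,0,2,1,2,2,1,0,0,2,1,0,1,1,1,1,2,2,2,1,0,0,1,0,3,0,3]
Step 10: delete v at [8, 9, 25, 29] -> counters=[0,2,1,4,0,2,1,2,1,0,0,0,2,1,0,1,1,1,1,2,2,2,1,0,0,0,0,3,0,2]
Step 11: insert jo at [3, 20, 21, 27] -> counters=[0,2,1,5,0,2,1,2,1,0,0,0,2,1,0,1,1,1,1,2,3,3,1,0,0,0,0,4,0,2]
Step 12: delete tml at [1, 3, 12, 19] -> counters=[0,1,1,4,0,2,1,2,1,0,0,0,1,1,0,1,1,1,1,1,3,3,1,0,0,0,0,4,0,2]
Step 13: insert fzq at [2, 13, 15, 29] -> counters=[0,1,2,4,0,2,1,2,1,0,0,0,1,2,0,2,1,1,1,1,3,3,1,0,0,0,0,4,0,3]
Step 14: insert w at [5, 7, 12, 27] -> counters=[0,1,2,4,0,3,1,3,1,0,0,0,2,2,0,2,1,1,1,1,3,3,1,0,0,0,0,5,0,3]
Final counters=[0,1,2,4,0,3,1,3,1,0,0,0,2,2,0,2,1,1,1,1,3,3,1,0,0,0,0,5,0,3] -> 19 nonzero

Answer: 19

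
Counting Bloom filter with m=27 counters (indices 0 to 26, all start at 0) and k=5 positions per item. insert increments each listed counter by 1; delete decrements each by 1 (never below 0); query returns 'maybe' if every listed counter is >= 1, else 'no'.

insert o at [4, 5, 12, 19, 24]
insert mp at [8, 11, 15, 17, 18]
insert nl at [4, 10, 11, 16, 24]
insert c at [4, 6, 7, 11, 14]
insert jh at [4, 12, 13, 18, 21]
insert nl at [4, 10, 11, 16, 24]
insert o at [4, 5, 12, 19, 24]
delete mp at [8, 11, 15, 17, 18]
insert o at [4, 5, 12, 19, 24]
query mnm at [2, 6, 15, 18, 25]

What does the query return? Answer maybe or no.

Answer: no

Derivation:
Step 1: insert o at [4, 5, 12, 19, 24] -> counters=[0,0,0,0,1,1,0,0,0,0,0,0,1,0,0,0,0,0,0,1,0,0,0,0,1,0,0]
Step 2: insert mp at [8, 11, 15, 17, 18] -> counters=[0,0,0,0,1,1,0,0,1,0,0,1,1,0,0,1,0,1,1,1,0,0,0,0,1,0,0]
Step 3: insert nl at [4, 10, 11, 16, 24] -> counters=[0,0,0,0,2,1,0,0,1,0,1,2,1,0,0,1,1,1,1,1,0,0,0,0,2,0,0]
Step 4: insert c at [4, 6, 7, 11, 14] -> counters=[0,0,0,0,3,1,1,1,1,0,1,3,1,0,1,1,1,1,1,1,0,0,0,0,2,0,0]
Step 5: insert jh at [4, 12, 13, 18, 21] -> counters=[0,0,0,0,4,1,1,1,1,0,1,3,2,1,1,1,1,1,2,1,0,1,0,0,2,0,0]
Step 6: insert nl at [4, 10, 11, 16, 24] -> counters=[0,0,0,0,5,1,1,1,1,0,2,4,2,1,1,1,2,1,2,1,0,1,0,0,3,0,0]
Step 7: insert o at [4, 5, 12, 19, 24] -> counters=[0,0,0,0,6,2,1,1,1,0,2,4,3,1,1,1,2,1,2,2,0,1,0,0,4,0,0]
Step 8: delete mp at [8, 11, 15, 17, 18] -> counters=[0,0,0,0,6,2,1,1,0,0,2,3,3,1,1,0,2,0,1,2,0,1,0,0,4,0,0]
Step 9: insert o at [4, 5, 12, 19, 24] -> counters=[0,0,0,0,7,3,1,1,0,0,2,3,4,1,1,0,2,0,1,3,0,1,0,0,5,0,0]
Query mnm: check counters[2]=0 counters[6]=1 counters[15]=0 counters[18]=1 counters[25]=0 -> no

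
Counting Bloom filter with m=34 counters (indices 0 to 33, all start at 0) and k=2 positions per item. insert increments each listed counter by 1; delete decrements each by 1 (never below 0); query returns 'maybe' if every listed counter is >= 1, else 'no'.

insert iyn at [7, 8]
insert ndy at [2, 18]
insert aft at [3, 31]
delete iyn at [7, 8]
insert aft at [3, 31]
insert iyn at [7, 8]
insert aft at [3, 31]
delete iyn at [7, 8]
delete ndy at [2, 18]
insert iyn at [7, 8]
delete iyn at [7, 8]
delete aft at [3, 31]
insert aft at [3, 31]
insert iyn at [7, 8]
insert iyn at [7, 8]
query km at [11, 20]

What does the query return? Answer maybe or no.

Step 1: insert iyn at [7, 8] -> counters=[0,0,0,0,0,0,0,1,1,0,0,0,0,0,0,0,0,0,0,0,0,0,0,0,0,0,0,0,0,0,0,0,0,0]
Step 2: insert ndy at [2, 18] -> counters=[0,0,1,0,0,0,0,1,1,0,0,0,0,0,0,0,0,0,1,0,0,0,0,0,0,0,0,0,0,0,0,0,0,0]
Step 3: insert aft at [3, 31] -> counters=[0,0,1,1,0,0,0,1,1,0,0,0,0,0,0,0,0,0,1,0,0,0,0,0,0,0,0,0,0,0,0,1,0,0]
Step 4: delete iyn at [7, 8] -> counters=[0,0,1,1,0,0,0,0,0,0,0,0,0,0,0,0,0,0,1,0,0,0,0,0,0,0,0,0,0,0,0,1,0,0]
Step 5: insert aft at [3, 31] -> counters=[0,0,1,2,0,0,0,0,0,0,0,0,0,0,0,0,0,0,1,0,0,0,0,0,0,0,0,0,0,0,0,2,0,0]
Step 6: insert iyn at [7, 8] -> counters=[0,0,1,2,0,0,0,1,1,0,0,0,0,0,0,0,0,0,1,0,0,0,0,0,0,0,0,0,0,0,0,2,0,0]
Step 7: insert aft at [3, 31] -> counters=[0,0,1,3,0,0,0,1,1,0,0,0,0,0,0,0,0,0,1,0,0,0,0,0,0,0,0,0,0,0,0,3,0,0]
Step 8: delete iyn at [7, 8] -> counters=[0,0,1,3,0,0,0,0,0,0,0,0,0,0,0,0,0,0,1,0,0,0,0,0,0,0,0,0,0,0,0,3,0,0]
Step 9: delete ndy at [2, 18] -> counters=[0,0,0,3,0,0,0,0,0,0,0,0,0,0,0,0,0,0,0,0,0,0,0,0,0,0,0,0,0,0,0,3,0,0]
Step 10: insert iyn at [7, 8] -> counters=[0,0,0,3,0,0,0,1,1,0,0,0,0,0,0,0,0,0,0,0,0,0,0,0,0,0,0,0,0,0,0,3,0,0]
Step 11: delete iyn at [7, 8] -> counters=[0,0,0,3,0,0,0,0,0,0,0,0,0,0,0,0,0,0,0,0,0,0,0,0,0,0,0,0,0,0,0,3,0,0]
Step 12: delete aft at [3, 31] -> counters=[0,0,0,2,0,0,0,0,0,0,0,0,0,0,0,0,0,0,0,0,0,0,0,0,0,0,0,0,0,0,0,2,0,0]
Step 13: insert aft at [3, 31] -> counters=[0,0,0,3,0,0,0,0,0,0,0,0,0,0,0,0,0,0,0,0,0,0,0,0,0,0,0,0,0,0,0,3,0,0]
Step 14: insert iyn at [7, 8] -> counters=[0,0,0,3,0,0,0,1,1,0,0,0,0,0,0,0,0,0,0,0,0,0,0,0,0,0,0,0,0,0,0,3,0,0]
Step 15: insert iyn at [7, 8] -> counters=[0,0,0,3,0,0,0,2,2,0,0,0,0,0,0,0,0,0,0,0,0,0,0,0,0,0,0,0,0,0,0,3,0,0]
Query km: check counters[11]=0 counters[20]=0 -> no

Answer: no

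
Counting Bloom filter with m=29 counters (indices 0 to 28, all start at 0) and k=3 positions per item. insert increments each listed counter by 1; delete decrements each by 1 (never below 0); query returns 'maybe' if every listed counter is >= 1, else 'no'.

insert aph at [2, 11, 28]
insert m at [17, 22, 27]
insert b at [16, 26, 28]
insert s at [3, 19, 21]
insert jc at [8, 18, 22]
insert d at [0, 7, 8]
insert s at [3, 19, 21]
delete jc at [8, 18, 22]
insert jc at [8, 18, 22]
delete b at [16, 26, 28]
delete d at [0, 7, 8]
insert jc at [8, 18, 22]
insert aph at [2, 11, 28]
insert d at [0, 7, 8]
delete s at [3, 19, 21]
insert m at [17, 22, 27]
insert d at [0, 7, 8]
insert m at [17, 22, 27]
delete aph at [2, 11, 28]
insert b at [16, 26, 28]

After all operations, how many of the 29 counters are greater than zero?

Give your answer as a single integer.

Answer: 15

Derivation:
Step 1: insert aph at [2, 11, 28] -> counters=[0,0,1,0,0,0,0,0,0,0,0,1,0,0,0,0,0,0,0,0,0,0,0,0,0,0,0,0,1]
Step 2: insert m at [17, 22, 27] -> counters=[0,0,1,0,0,0,0,0,0,0,0,1,0,0,0,0,0,1,0,0,0,0,1,0,0,0,0,1,1]
Step 3: insert b at [16, 26, 28] -> counters=[0,0,1,0,0,0,0,0,0,0,0,1,0,0,0,0,1,1,0,0,0,0,1,0,0,0,1,1,2]
Step 4: insert s at [3, 19, 21] -> counters=[0,0,1,1,0,0,0,0,0,0,0,1,0,0,0,0,1,1,0,1,0,1,1,0,0,0,1,1,2]
Step 5: insert jc at [8, 18, 22] -> counters=[0,0,1,1,0,0,0,0,1,0,0,1,0,0,0,0,1,1,1,1,0,1,2,0,0,0,1,1,2]
Step 6: insert d at [0, 7, 8] -> counters=[1,0,1,1,0,0,0,1,2,0,0,1,0,0,0,0,1,1,1,1,0,1,2,0,0,0,1,1,2]
Step 7: insert s at [3, 19, 21] -> counters=[1,0,1,2,0,0,0,1,2,0,0,1,0,0,0,0,1,1,1,2,0,2,2,0,0,0,1,1,2]
Step 8: delete jc at [8, 18, 22] -> counters=[1,0,1,2,0,0,0,1,1,0,0,1,0,0,0,0,1,1,0,2,0,2,1,0,0,0,1,1,2]
Step 9: insert jc at [8, 18, 22] -> counters=[1,0,1,2,0,0,0,1,2,0,0,1,0,0,0,0,1,1,1,2,0,2,2,0,0,0,1,1,2]
Step 10: delete b at [16, 26, 28] -> counters=[1,0,1,2,0,0,0,1,2,0,0,1,0,0,0,0,0,1,1,2,0,2,2,0,0,0,0,1,1]
Step 11: delete d at [0, 7, 8] -> counters=[0,0,1,2,0,0,0,0,1,0,0,1,0,0,0,0,0,1,1,2,0,2,2,0,0,0,0,1,1]
Step 12: insert jc at [8, 18, 22] -> counters=[0,0,1,2,0,0,0,0,2,0,0,1,0,0,0,0,0,1,2,2,0,2,3,0,0,0,0,1,1]
Step 13: insert aph at [2, 11, 28] -> counters=[0,0,2,2,0,0,0,0,2,0,0,2,0,0,0,0,0,1,2,2,0,2,3,0,0,0,0,1,2]
Step 14: insert d at [0, 7, 8] -> counters=[1,0,2,2,0,0,0,1,3,0,0,2,0,0,0,0,0,1,2,2,0,2,3,0,0,0,0,1,2]
Step 15: delete s at [3, 19, 21] -> counters=[1,0,2,1,0,0,0,1,3,0,0,2,0,0,0,0,0,1,2,1,0,1,3,0,0,0,0,1,2]
Step 16: insert m at [17, 22, 27] -> counters=[1,0,2,1,0,0,0,1,3,0,0,2,0,0,0,0,0,2,2,1,0,1,4,0,0,0,0,2,2]
Step 17: insert d at [0, 7, 8] -> counters=[2,0,2,1,0,0,0,2,4,0,0,2,0,0,0,0,0,2,2,1,0,1,4,0,0,0,0,2,2]
Step 18: insert m at [17, 22, 27] -> counters=[2,0,2,1,0,0,0,2,4,0,0,2,0,0,0,0,0,3,2,1,0,1,5,0,0,0,0,3,2]
Step 19: delete aph at [2, 11, 28] -> counters=[2,0,1,1,0,0,0,2,4,0,0,1,0,0,0,0,0,3,2,1,0,1,5,0,0,0,0,3,1]
Step 20: insert b at [16, 26, 28] -> counters=[2,0,1,1,0,0,0,2,4,0,0,1,0,0,0,0,1,3,2,1,0,1,5,0,0,0,1,3,2]
Final counters=[2,0,1,1,0,0,0,2,4,0,0,1,0,0,0,0,1,3,2,1,0,1,5,0,0,0,1,3,2] -> 15 nonzero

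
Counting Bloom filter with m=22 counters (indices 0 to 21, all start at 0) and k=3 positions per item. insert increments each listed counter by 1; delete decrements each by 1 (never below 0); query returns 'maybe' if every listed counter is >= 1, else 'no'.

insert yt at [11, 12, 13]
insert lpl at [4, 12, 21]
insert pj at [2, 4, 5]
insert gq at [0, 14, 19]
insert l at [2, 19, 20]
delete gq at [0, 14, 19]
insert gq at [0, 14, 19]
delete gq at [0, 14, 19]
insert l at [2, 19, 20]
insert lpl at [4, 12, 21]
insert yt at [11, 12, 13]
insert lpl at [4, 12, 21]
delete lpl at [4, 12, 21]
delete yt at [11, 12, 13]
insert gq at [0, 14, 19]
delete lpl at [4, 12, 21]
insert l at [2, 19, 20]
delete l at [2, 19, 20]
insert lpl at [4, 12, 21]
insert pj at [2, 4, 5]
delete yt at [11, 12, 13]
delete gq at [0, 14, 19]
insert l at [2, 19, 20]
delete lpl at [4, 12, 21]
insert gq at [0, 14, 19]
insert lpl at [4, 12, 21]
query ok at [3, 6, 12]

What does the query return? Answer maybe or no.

Step 1: insert yt at [11, 12, 13] -> counters=[0,0,0,0,0,0,0,0,0,0,0,1,1,1,0,0,0,0,0,0,0,0]
Step 2: insert lpl at [4, 12, 21] -> counters=[0,0,0,0,1,0,0,0,0,0,0,1,2,1,0,0,0,0,0,0,0,1]
Step 3: insert pj at [2, 4, 5] -> counters=[0,0,1,0,2,1,0,0,0,0,0,1,2,1,0,0,0,0,0,0,0,1]
Step 4: insert gq at [0, 14, 19] -> counters=[1,0,1,0,2,1,0,0,0,0,0,1,2,1,1,0,0,0,0,1,0,1]
Step 5: insert l at [2, 19, 20] -> counters=[1,0,2,0,2,1,0,0,0,0,0,1,2,1,1,0,0,0,0,2,1,1]
Step 6: delete gq at [0, 14, 19] -> counters=[0,0,2,0,2,1,0,0,0,0,0,1,2,1,0,0,0,0,0,1,1,1]
Step 7: insert gq at [0, 14, 19] -> counters=[1,0,2,0,2,1,0,0,0,0,0,1,2,1,1,0,0,0,0,2,1,1]
Step 8: delete gq at [0, 14, 19] -> counters=[0,0,2,0,2,1,0,0,0,0,0,1,2,1,0,0,0,0,0,1,1,1]
Step 9: insert l at [2, 19, 20] -> counters=[0,0,3,0,2,1,0,0,0,0,0,1,2,1,0,0,0,0,0,2,2,1]
Step 10: insert lpl at [4, 12, 21] -> counters=[0,0,3,0,3,1,0,0,0,0,0,1,3,1,0,0,0,0,0,2,2,2]
Step 11: insert yt at [11, 12, 13] -> counters=[0,0,3,0,3,1,0,0,0,0,0,2,4,2,0,0,0,0,0,2,2,2]
Step 12: insert lpl at [4, 12, 21] -> counters=[0,0,3,0,4,1,0,0,0,0,0,2,5,2,0,0,0,0,0,2,2,3]
Step 13: delete lpl at [4, 12, 21] -> counters=[0,0,3,0,3,1,0,0,0,0,0,2,4,2,0,0,0,0,0,2,2,2]
Step 14: delete yt at [11, 12, 13] -> counters=[0,0,3,0,3,1,0,0,0,0,0,1,3,1,0,0,0,0,0,2,2,2]
Step 15: insert gq at [0, 14, 19] -> counters=[1,0,3,0,3,1,0,0,0,0,0,1,3,1,1,0,0,0,0,3,2,2]
Step 16: delete lpl at [4, 12, 21] -> counters=[1,0,3,0,2,1,0,0,0,0,0,1,2,1,1,0,0,0,0,3,2,1]
Step 17: insert l at [2, 19, 20] -> counters=[1,0,4,0,2,1,0,0,0,0,0,1,2,1,1,0,0,0,0,4,3,1]
Step 18: delete l at [2, 19, 20] -> counters=[1,0,3,0,2,1,0,0,0,0,0,1,2,1,1,0,0,0,0,3,2,1]
Step 19: insert lpl at [4, 12, 21] -> counters=[1,0,3,0,3,1,0,0,0,0,0,1,3,1,1,0,0,0,0,3,2,2]
Step 20: insert pj at [2, 4, 5] -> counters=[1,0,4,0,4,2,0,0,0,0,0,1,3,1,1,0,0,0,0,3,2,2]
Step 21: delete yt at [11, 12, 13] -> counters=[1,0,4,0,4,2,0,0,0,0,0,0,2,0,1,0,0,0,0,3,2,2]
Step 22: delete gq at [0, 14, 19] -> counters=[0,0,4,0,4,2,0,0,0,0,0,0,2,0,0,0,0,0,0,2,2,2]
Step 23: insert l at [2, 19, 20] -> counters=[0,0,5,0,4,2,0,0,0,0,0,0,2,0,0,0,0,0,0,3,3,2]
Step 24: delete lpl at [4, 12, 21] -> counters=[0,0,5,0,3,2,0,0,0,0,0,0,1,0,0,0,0,0,0,3,3,1]
Step 25: insert gq at [0, 14, 19] -> counters=[1,0,5,0,3,2,0,0,0,0,0,0,1,0,1,0,0,0,0,4,3,1]
Step 26: insert lpl at [4, 12, 21] -> counters=[1,0,5,0,4,2,0,0,0,0,0,0,2,0,1,0,0,0,0,4,3,2]
Query ok: check counters[3]=0 counters[6]=0 counters[12]=2 -> no

Answer: no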